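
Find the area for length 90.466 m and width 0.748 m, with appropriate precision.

area = 90.466 m × 0.748 m = 67.668568 m².
90.466 has 5 significant figures; 0.748 has 3.
Division/multiplication keeps the fewest: 3 significant figures.
Rounded: 67.7 m².

67.7 m²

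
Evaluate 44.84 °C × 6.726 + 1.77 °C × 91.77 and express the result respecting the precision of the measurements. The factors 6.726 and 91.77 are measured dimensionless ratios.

44.84 × 6.726 = 301.59384 → 301.6 °C (4 s.f., last digit at the 10^-1 place).
1.77 × 91.77 = 162.4329 → 162 °C (3 s.f., last digit at the 10^0 place).
Sum: 464.02674 °C; keep the coarser place, 10^0.
Result: 4.64 × 10² °C.

4.64 × 10² °C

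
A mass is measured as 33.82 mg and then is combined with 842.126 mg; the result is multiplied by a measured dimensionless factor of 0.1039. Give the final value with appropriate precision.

91.01 mg

33.82 mg + 842.126 mg = 875.946 mg; the sum is limited to 2 decimal places (5 s.f.).
Carrying full precision, 875.946 × 0.1039 = 91.0107894 mg; 0.1039 has 4 s.f., so the result keeps min(5, 4) = 4 s.f.
Rounded to 4 significant figures: 91.01 mg.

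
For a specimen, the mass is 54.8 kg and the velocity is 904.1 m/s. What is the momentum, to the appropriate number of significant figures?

momentum = 54.8 kg × 904.1 m/s = 49544.68 kg·m/s.
54.8 has 3 significant figures; 904.1 has 4.
Division/multiplication keeps the fewest: 3 significant figures.
Rounded: 4.95 × 10^4 kg·m/s.

4.95 × 10^4 kg·m/s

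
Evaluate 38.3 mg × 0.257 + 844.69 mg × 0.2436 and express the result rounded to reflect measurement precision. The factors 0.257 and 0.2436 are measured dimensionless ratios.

38.3 × 0.257 = 9.8431 → 9.84 mg (3 s.f., last digit at the 10^-2 place).
844.69 × 0.2436 = 205.766484 → 205.8 mg (4 s.f., last digit at the 10^-1 place).
Sum: 215.609584 mg; keep the coarser place, 10^-1.
Result: 215.6 mg.

215.6 mg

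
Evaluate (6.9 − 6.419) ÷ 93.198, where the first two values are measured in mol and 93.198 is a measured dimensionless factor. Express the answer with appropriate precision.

6.9 mol − 6.419 mol = 0.481 mol; the difference is limited to 1 decimal place (1 s.f.).
Carrying full precision, 0.481 ÷ 93.198 = 0.00516105495826… mol; 93.198 has 5 s.f., so the result keeps min(1, 5) = 1 s.f.
Rounded to 1 significant figure: 0.005 mol.

0.005 mol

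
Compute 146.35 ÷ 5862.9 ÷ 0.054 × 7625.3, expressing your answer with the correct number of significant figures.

146.35 ÷ 5862.9 ÷ 0.054 × 7625.3 = 3524.87251916…
Multiplication/division keeps the fewest significant figures: 146.35 → 5 s.f., 5862.9 → 5 s.f., 0.054 → 2 s.f., 7625.3 → 5 s.f.; limit is 2.
Rounded to 2 significant figures: 3.5 × 10³.

3.5 × 10³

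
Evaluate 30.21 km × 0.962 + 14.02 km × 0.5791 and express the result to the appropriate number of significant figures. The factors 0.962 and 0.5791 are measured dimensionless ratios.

37.2 km

30.21 × 0.962 = 29.06202 → 29.1 km (3 s.f., last digit at the 10^-1 place).
14.02 × 0.5791 = 8.118982 → 8.119 km (4 s.f., last digit at the 10^-3 place).
Sum: 37.181002 km; keep the coarser place, 10^-1.
Result: 37.2 km.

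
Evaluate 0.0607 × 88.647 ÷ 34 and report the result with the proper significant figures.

0.0607 × 88.647 ÷ 34 = 0.158260967647…
Multiplication/division keeps the fewest significant figures: 0.0607 → 3 s.f., 88.647 → 5 s.f., 34 → 2 s.f.; limit is 2.
Rounded to 2 significant figures: 0.16.

0.16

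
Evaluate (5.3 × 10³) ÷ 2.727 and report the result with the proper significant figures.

(5.3 × 10³) ÷ 2.727 = 1943.5276861…
Multiplication/division keeps the fewest significant figures: 5.3 × 10³ → 2 s.f., 2.727 → 4 s.f.; limit is 2.
Rounded to 2 significant figures: 1.9 × 10³.

1.9 × 10³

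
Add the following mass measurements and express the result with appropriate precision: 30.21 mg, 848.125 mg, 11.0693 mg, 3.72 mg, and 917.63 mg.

1810.75 mg

30.21 mg + 848.125 mg + 11.0693 mg + 3.72 mg + 917.63 mg = 1810.7543 mg.
Addition/subtraction keeps the fewest decimal places: 30.21 → 2 decimal places, 848.125 → 3 decimal places, 11.0693 → 4 decimal places, 3.72 → 2 decimal places, 917.63 → 2 decimal places; limit is 2.
Rounded to 2 decimal places: 1810.75 mg.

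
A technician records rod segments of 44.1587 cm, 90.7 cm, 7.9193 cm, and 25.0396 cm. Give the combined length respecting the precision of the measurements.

167.8 cm

44.1587 cm + 90.7 cm + 7.9193 cm + 25.0396 cm = 167.8176 cm.
Addition/subtraction keeps the fewest decimal places: 44.1587 → 4 decimal places, 90.7 → 1 decimal place, 7.9193 → 4 decimal places, 25.0396 → 4 decimal places; limit is 1.
Rounded to 1 decimal place: 167.8 cm.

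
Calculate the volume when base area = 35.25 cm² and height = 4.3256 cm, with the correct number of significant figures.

152.5 cm³

volume = 35.25 cm² × 4.3256 cm = 152.4774 cm³.
35.25 has 4 significant figures; 4.3256 has 5.
Division/multiplication keeps the fewest: 4 significant figures.
Rounded: 152.5 cm³.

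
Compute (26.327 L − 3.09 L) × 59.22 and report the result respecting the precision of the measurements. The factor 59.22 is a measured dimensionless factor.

1376 L

26.327 L − 3.09 L = 23.237 L; the difference is limited to 2 decimal places (4 s.f.).
Carrying full precision, 23.237 × 59.22 = 1376.09514 L; 59.22 has 4 s.f., so the result keeps min(4, 4) = 4 s.f.
Rounded to 4 significant figures: 1376 L.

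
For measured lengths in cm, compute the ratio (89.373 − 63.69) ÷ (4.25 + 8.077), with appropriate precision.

89.373 − 63.69 = 25.683, limited to 2 d.p. → 4 s.f.; 4.25 + 8.077 = 12.327, limited to 2 d.p. → 4 s.f.
Carrying full precision, 25.683 ÷ 12.327 = 2.08347529813…; keep min(4, 4) = 4 s.f.
Rounded to 4 significant figures: 2.083.

2.083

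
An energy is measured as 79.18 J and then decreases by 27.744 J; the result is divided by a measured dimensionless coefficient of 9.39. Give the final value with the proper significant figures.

5.48 J

79.18 J − 27.744 J = 51.436 J; the difference is limited to 2 decimal places (4 s.f.).
Carrying full precision, 51.436 ÷ 9.39 = 5.47774227902… J; 9.39 has 3 s.f., so the result keeps min(4, 3) = 3 s.f.
Rounded to 3 significant figures: 5.48 J.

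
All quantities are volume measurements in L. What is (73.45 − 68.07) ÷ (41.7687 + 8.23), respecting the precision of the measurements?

0.108

73.45 − 68.07 = 5.38, limited to 2 d.p. → 3 s.f.; 41.7687 + 8.23 = 49.9987, limited to 2 d.p. → 4 s.f.
Carrying full precision, 5.38 ÷ 49.9987 = 0.107602797673…; keep min(3, 4) = 3 s.f.
Rounded to 3 significant figures: 0.108.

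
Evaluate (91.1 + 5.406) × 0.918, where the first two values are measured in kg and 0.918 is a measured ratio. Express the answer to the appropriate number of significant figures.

88.6 kg

91.1 kg + 5.406 kg = 96.506 kg; the sum is limited to 1 decimal place (3 s.f.).
Carrying full precision, 96.506 × 0.918 = 88.592508 kg; 0.918 has 3 s.f., so the result keeps min(3, 3) = 3 s.f.
Rounded to 3 significant figures: 88.6 kg.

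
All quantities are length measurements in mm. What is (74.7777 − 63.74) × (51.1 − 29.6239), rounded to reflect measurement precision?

237 mm²

74.7777 − 63.74 = 11.0377, limited to 2 d.p. → 4 s.f.; 51.1 − 29.6239 = 21.4761, limited to 1 d.p. → 3 s.f.
Carrying full precision, 11.0377 × 21.4761 = 237.04674897; keep min(4, 3) = 3 s.f.
Rounded to 3 significant figures: 237 mm².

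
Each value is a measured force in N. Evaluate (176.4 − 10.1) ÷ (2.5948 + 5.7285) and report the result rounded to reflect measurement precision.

176.4 − 10.1 = 166.3, limited to 1 d.p. → 4 s.f.; 2.5948 + 5.7285 = 8.3233, limited to 4 d.p. → 5 s.f.
Carrying full precision, 166.3 ÷ 8.3233 = 19.9800559874…; keep min(4, 5) = 4 s.f.
Rounded to 4 significant figures: 19.98.

19.98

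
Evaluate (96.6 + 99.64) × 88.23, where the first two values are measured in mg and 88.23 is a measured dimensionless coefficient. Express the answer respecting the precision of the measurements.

1.731 × 10⁴ mg

96.6 mg + 99.64 mg = 196.24 mg; the sum is limited to 1 decimal place (4 s.f.).
Carrying full precision, 196.24 × 88.23 = 17314.2552 mg; 88.23 has 4 s.f., so the result keeps min(4, 4) = 4 s.f.
Rounded to 4 significant figures: 1.731 × 10⁴ mg.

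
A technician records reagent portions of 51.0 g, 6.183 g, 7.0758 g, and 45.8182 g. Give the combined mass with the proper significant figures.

51.0 g + 6.183 g + 7.0758 g + 45.8182 g = 110.0770 g.
Addition/subtraction keeps the fewest decimal places: 51.0 → 1 decimal place, 6.183 → 3 decimal places, 7.0758 → 4 decimal places, 45.8182 → 4 decimal places; limit is 1.
Rounded to 1 decimal place: 110.1 g.

110.1 g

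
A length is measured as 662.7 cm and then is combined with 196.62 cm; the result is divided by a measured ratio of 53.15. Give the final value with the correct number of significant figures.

662.7 cm + 196.62 cm = 859.32 cm; the sum is limited to 1 decimal place (4 s.f.).
Carrying full precision, 859.32 ÷ 53.15 = 16.167826905… cm; 53.15 has 4 s.f., so the result keeps min(4, 4) = 4 s.f.
Rounded to 4 significant figures: 16.17 cm.

16.17 cm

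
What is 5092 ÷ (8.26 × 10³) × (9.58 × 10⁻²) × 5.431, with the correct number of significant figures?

0.321

5092 ÷ (8.26 × 10³) × (9.58 × 10⁻²) × 5.431 = 0.320740394867…
Multiplication/division keeps the fewest significant figures: 5092 → 4 s.f., 8.26 × 10³ → 3 s.f., 9.58 × 10⁻² → 3 s.f., 5.431 → 4 s.f.; limit is 3.
Rounded to 3 significant figures: 0.321.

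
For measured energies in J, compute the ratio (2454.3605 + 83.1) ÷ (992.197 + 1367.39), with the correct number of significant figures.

2454.3605 + 83.1 = 2537.4605, limited to 1 d.p. → 5 s.f.; 992.197 + 1367.39 = 2359.587, limited to 2 d.p. → 6 s.f.
Carrying full precision, 2537.4605 ÷ 2359.587 = 1.0753833192…; keep min(5, 6) = 5 s.f.
Rounded to 5 significant figures: 1.0754.

1.0754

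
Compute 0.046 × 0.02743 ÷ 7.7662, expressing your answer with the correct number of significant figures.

1.6 × 10⁻⁴

0.046 × 0.02743 ÷ 7.7662 = 0.000162470706394…
Multiplication/division keeps the fewest significant figures: 0.046 → 2 s.f., 0.02743 → 4 s.f., 7.7662 → 5 s.f.; limit is 2.
Rounded to 2 significant figures: 1.6 × 10⁻⁴.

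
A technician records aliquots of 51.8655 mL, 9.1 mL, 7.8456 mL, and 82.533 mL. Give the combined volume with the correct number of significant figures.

1.513 × 10² mL

51.8655 mL + 9.1 mL + 7.8456 mL + 82.533 mL = 151.3441 mL.
Addition/subtraction keeps the fewest decimal places: 51.8655 → 4 decimal places, 9.1 → 1 decimal place, 7.8456 → 4 decimal places, 82.533 → 3 decimal places; limit is 1.
Rounded to 1 decimal place: 1.513 × 10² mL.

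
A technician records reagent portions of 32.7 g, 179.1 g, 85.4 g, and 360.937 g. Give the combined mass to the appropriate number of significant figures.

32.7 g + 179.1 g + 85.4 g + 360.937 g = 658.137 g.
Addition/subtraction keeps the fewest decimal places: 32.7 → 1 decimal place, 179.1 → 1 decimal place, 85.4 → 1 decimal place, 360.937 → 3 decimal places; limit is 1.
Rounded to 1 decimal place: 658.1 g.

658.1 g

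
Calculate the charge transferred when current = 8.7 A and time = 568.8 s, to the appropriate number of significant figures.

4.9 × 10³ C

charge transferred = 8.7 A × 568.8 s = 4948.56 C.
8.7 has 2 significant figures; 568.8 has 4.
Division/multiplication keeps the fewest: 2 significant figures.
Rounded: 4.9 × 10³ C.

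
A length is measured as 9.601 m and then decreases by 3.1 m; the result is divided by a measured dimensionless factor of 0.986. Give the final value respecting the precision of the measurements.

6.6 m

9.601 m − 3.1 m = 6.501 m; the difference is limited to 1 decimal place (2 s.f.).
Carrying full precision, 6.501 ÷ 0.986 = 6.59330628803… m; 0.986 has 3 s.f., so the result keeps min(2, 3) = 2 s.f.
Rounded to 2 significant figures: 6.6 m.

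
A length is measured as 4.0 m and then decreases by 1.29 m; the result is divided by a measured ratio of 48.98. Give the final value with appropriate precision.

0.055 m

4.0 m − 1.29 m = 2.71 m; the difference is limited to 1 decimal place (2 s.f.).
Carrying full precision, 2.71 ÷ 48.98 = 0.0553287055941… m; 48.98 has 4 s.f., so the result keeps min(2, 4) = 2 s.f.
Rounded to 2 significant figures: 0.055 m.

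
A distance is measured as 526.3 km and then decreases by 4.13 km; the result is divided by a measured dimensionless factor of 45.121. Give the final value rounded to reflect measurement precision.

526.3 km − 4.13 km = 522.17 km; the difference is limited to 1 decimal place (4 s.f.).
Carrying full precision, 522.17 ÷ 45.121 = 11.5726601804… km; 45.121 has 5 s.f., so the result keeps min(4, 5) = 4 s.f.
Rounded to 4 significant figures: 11.57 km.

11.57 km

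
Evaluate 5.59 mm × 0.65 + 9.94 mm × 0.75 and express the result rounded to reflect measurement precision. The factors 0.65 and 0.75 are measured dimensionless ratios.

11.1 mm

5.59 × 0.65 = 3.6335 → 3.6 mm (2 s.f., last digit at the 10^-1 place).
9.94 × 0.75 = 7.455 → 7.5 mm (2 s.f., last digit at the 10^-1 place).
Sum: 11.0885 mm; keep the coarser place, 10^-1.
Result: 11.1 mm.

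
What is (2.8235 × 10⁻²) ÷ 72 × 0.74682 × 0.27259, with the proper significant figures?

8.0 × 10⁻⁵

(2.8235 × 10⁻²) ÷ 72 × 0.74682 × 0.27259 = 0.0000798327620471…
Multiplication/division keeps the fewest significant figures: 2.8235 × 10⁻² → 5 s.f., 72 → 2 s.f., 0.74682 → 5 s.f., 0.27259 → 5 s.f.; limit is 2.
Rounded to 2 significant figures: 8.0 × 10⁻⁵.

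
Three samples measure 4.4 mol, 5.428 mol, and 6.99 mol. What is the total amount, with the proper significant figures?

16.8 mol

4.4 mol + 5.428 mol + 6.99 mol = 16.818 mol.
Addition/subtraction keeps the fewest decimal places: 4.4 → 1 decimal place, 5.428 → 3 decimal places, 6.99 → 2 decimal places; limit is 1.
Rounded to 1 decimal place: 16.8 mol.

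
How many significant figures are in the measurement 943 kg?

3

943: every digit is nonzero and significant.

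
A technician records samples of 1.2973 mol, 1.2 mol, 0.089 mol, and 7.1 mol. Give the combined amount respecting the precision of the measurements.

1.2973 mol + 1.2 mol + 0.089 mol + 7.1 mol = 9.6863 mol.
Addition/subtraction keeps the fewest decimal places: 1.2973 → 4 decimal places, 1.2 → 1 decimal place, 0.089 → 3 decimal places, 7.1 → 1 decimal place; limit is 1.
Rounded to 1 decimal place: 9.7 mol.

9.7 mol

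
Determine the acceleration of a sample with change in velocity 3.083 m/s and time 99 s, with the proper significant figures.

3.1 × 10⁻² m/s²

acceleration = 3.083 m/s ÷ 99 s = 0.0311414141414… m/s².
3.083 has 4 significant figures; 99 has 2.
Division/multiplication keeps the fewest: 2 significant figures.
Rounded: 3.1 × 10⁻² m/s².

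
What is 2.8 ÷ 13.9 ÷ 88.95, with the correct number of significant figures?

2.8 ÷ 13.9 ÷ 88.95 = 0.00226463011715…
Multiplication/division keeps the fewest significant figures: 2.8 → 2 s.f., 13.9 → 3 s.f., 88.95 → 4 s.f.; limit is 2.
Rounded to 2 significant figures: 0.0023.

0.0023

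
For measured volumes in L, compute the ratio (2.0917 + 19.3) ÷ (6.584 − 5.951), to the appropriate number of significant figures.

33.8

2.0917 + 19.3 = 21.3917, limited to 1 d.p. → 3 s.f.; 6.584 − 5.951 = 0.633, limited to 3 d.p. → 3 s.f.
Carrying full precision, 21.3917 ÷ 0.633 = 33.7941548183…; keep min(3, 3) = 3 s.f.
Rounded to 3 significant figures: 33.8.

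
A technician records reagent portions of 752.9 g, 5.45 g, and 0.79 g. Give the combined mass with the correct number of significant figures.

759.1 g

752.9 g + 5.45 g + 0.79 g = 759.14 g.
Addition/subtraction keeps the fewest decimal places: 752.9 → 1 decimal place, 5.45 → 2 decimal places, 0.79 → 2 decimal places; limit is 1.
Rounded to 1 decimal place: 759.1 g.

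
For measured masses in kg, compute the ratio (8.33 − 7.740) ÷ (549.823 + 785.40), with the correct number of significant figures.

4.4 × 10⁻⁴

8.33 − 7.740 = 0.590, limited to 2 d.p. → 2 s.f.; 549.823 + 785.40 = 1335.223, limited to 2 d.p. → 6 s.f.
Carrying full precision, 0.590 ÷ 1335.223 = 0.000441873754422…; keep min(2, 6) = 2 s.f.
Rounded to 2 significant figures: 4.4 × 10⁻⁴.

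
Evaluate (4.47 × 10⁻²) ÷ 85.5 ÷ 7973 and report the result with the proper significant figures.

6.56 × 10⁻⁸

(4.47 × 10⁻²) ÷ 85.5 ÷ 7973 = 6.55721833117 × 10^-8…
Multiplication/division keeps the fewest significant figures: 4.47 × 10⁻² → 3 s.f., 85.5 → 3 s.f., 7973 → 4 s.f.; limit is 3.
Rounded to 3 significant figures: 6.56 × 10⁻⁸.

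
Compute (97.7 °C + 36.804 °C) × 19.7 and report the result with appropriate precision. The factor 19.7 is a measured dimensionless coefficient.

2.65 × 10³ °C

97.7 °C + 36.804 °C = 134.504 °C; the sum is limited to 1 decimal place (4 s.f.).
Carrying full precision, 134.504 × 19.7 = 2649.7288 °C; 19.7 has 3 s.f., so the result keeps min(4, 3) = 3 s.f.
Rounded to 3 significant figures: 2.65 × 10³ °C.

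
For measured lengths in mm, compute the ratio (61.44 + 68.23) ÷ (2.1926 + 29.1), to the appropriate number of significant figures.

61.44 + 68.23 = 129.67, limited to 2 d.p. → 5 s.f.; 2.1926 + 29.1 = 31.2926, limited to 1 d.p. → 3 s.f.
Carrying full precision, 129.67 ÷ 31.2926 = 4.14379118386…; keep min(5, 3) = 3 s.f.
Rounded to 3 significant figures: 4.14.

4.14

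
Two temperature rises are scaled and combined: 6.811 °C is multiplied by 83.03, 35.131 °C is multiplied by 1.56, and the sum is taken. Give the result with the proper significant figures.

6.811 × 83.03 = 565.51733 → 565.5 °C (4 s.f., last digit at the 10^-1 place).
35.131 × 1.56 = 54.80436 → 54.8 °C (3 s.f., last digit at the 10^-1 place).
Sum: 620.32169 °C; keep the coarser place, 10^-1.
Result: 620.3 °C.

620.3 °C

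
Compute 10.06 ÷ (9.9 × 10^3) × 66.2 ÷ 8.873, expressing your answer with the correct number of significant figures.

10.06 ÷ (9.9 × 10^3) × 66.2 ÷ 8.873 = 0.00758141541642…
Multiplication/division keeps the fewest significant figures: 10.06 → 4 s.f., 9.9 × 10^3 → 2 s.f., 66.2 → 3 s.f., 8.873 → 4 s.f.; limit is 2.
Rounded to 2 significant figures: 0.0076.

0.0076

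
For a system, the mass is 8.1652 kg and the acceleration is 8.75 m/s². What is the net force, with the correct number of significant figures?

71.4 N

net force = 8.1652 kg × 8.75 m/s² = 71.4455 N.
8.1652 has 5 significant figures; 8.75 has 3.
Division/multiplication keeps the fewest: 3 significant figures.
Rounded: 71.4 N.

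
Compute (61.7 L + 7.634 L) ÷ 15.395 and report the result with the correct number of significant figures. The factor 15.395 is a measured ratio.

4.50 L

61.7 L + 7.634 L = 69.334 L; the sum is limited to 1 decimal place (3 s.f.).
Carrying full precision, 69.334 ÷ 15.395 = 4.50367002273… L; 15.395 has 5 s.f., so the result keeps min(3, 5) = 3 s.f.
Rounded to 3 significant figures: 4.50 L.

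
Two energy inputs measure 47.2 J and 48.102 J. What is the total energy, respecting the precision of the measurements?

95.3 J

47.2 J + 48.102 J = 95.302 J.
Addition/subtraction keeps the fewest decimal places: 47.2 → 1 decimal place, 48.102 → 3 decimal places; limit is 1.
Rounded to 1 decimal place: 95.3 J.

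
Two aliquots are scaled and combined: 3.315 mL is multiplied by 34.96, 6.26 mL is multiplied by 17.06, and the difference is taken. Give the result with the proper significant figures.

9 mL

3.315 × 34.96 = 115.8924 → 115.9 mL (4 s.f., last digit at the 10^-1 place).
6.26 × 17.06 = 106.7956 → 107 mL (3 s.f., last digit at the 10^0 place).
Difference: 9.0968 mL; keep the coarser place, 10^0.
Result: 9 mL.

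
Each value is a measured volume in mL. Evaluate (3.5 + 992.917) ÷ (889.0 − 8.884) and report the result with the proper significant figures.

1.132

3.5 + 992.917 = 996.417, limited to 1 d.p. → 4 s.f.; 889.0 − 8.884 = 880.116, limited to 1 d.p. → 4 s.f.
Carrying full precision, 996.417 ÷ 880.116 = 1.13214280845…; keep min(4, 4) = 4 s.f.
Rounded to 4 significant figures: 1.132.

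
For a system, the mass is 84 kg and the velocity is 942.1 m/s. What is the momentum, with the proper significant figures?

momentum = 84 kg × 942.1 m/s = 79136.4 kg·m/s.
84 has 2 significant figures; 942.1 has 4.
Division/multiplication keeps the fewest: 2 significant figures.
Rounded: 7.9 × 10⁴ kg·m/s.

7.9 × 10⁴ kg·m/s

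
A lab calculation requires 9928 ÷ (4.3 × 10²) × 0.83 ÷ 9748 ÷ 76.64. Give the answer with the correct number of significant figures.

2.6 × 10⁻⁵

9928 ÷ (4.3 × 10²) × 0.83 ÷ 9748 ÷ 76.64 = 0.0000256507689458…
Multiplication/division keeps the fewest significant figures: 9928 → 4 s.f., 4.3 × 10² → 2 s.f., 0.83 → 2 s.f., 9748 → 4 s.f., 76.64 → 4 s.f.; limit is 2.
Rounded to 2 significant figures: 2.6 × 10⁻⁵.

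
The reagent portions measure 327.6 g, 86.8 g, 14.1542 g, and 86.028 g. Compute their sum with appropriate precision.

514.6 g

327.6 g + 86.8 g + 14.1542 g + 86.028 g = 514.5822 g.
Addition/subtraction keeps the fewest decimal places: 327.6 → 1 decimal place, 86.8 → 1 decimal place, 14.1542 → 4 decimal places, 86.028 → 3 decimal places; limit is 1.
Rounded to 1 decimal place: 514.6 g.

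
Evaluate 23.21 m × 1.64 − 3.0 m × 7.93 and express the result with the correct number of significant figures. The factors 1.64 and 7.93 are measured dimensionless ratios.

23.21 × 1.64 = 38.0644 → 38.1 m (3 s.f., last digit at the 10^-1 place).
3.0 × 7.93 = 23.79 → 24 m (2 s.f., last digit at the 10^0 place).
Difference: 14.2744 m; keep the coarser place, 10^0.
Result: 14 m.

14 m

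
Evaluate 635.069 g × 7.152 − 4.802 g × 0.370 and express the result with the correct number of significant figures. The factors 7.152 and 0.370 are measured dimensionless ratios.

4.540 × 10^3 g

635.069 × 7.152 = 4542.013488 → 4542 g (4 s.f., last digit at the 10^0 place).
4.802 × 0.370 = 1.77674 → 1.78 g (3 s.f., last digit at the 10^-2 place).
Difference: 4540.236748 g; keep the coarser place, 10^0.
Result: 4.540 × 10^3 g.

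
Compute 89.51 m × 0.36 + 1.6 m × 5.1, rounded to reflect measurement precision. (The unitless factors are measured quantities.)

89.51 × 0.36 = 32.2236 → 32 m (2 s.f., last digit at the 10^0 place).
1.6 × 5.1 = 8.16 → 8.2 m (2 s.f., last digit at the 10^-1 place).
Sum: 40.3836 m; keep the coarser place, 10^0.
Result: 4.0 × 10^1 m.

4.0 × 10^1 m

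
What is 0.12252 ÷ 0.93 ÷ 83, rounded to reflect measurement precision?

0.12252 ÷ 0.93 ÷ 83 = 0.00158725223475…
Multiplication/division keeps the fewest significant figures: 0.12252 → 5 s.f., 0.93 → 2 s.f., 83 → 2 s.f.; limit is 2.
Rounded to 2 significant figures: 0.0016.

0.0016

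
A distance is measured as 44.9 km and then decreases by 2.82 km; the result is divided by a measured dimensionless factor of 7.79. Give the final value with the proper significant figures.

44.9 km − 2.82 km = 42.08 km; the difference is limited to 1 decimal place (3 s.f.).
Carrying full precision, 42.08 ÷ 7.79 = 5.40179717587… km; 7.79 has 3 s.f., so the result keeps min(3, 3) = 3 s.f.
Rounded to 3 significant figures: 5.40 km.

5.40 km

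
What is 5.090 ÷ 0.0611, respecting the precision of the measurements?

83.3

5.090 ÷ 0.0611 = 83.3060556465…
Multiplication/division keeps the fewest significant figures: 5.090 → 4 s.f., 0.0611 → 3 s.f.; limit is 3.
Rounded to 3 significant figures: 83.3.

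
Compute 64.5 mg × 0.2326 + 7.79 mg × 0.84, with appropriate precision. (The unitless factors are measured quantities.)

64.5 × 0.2326 = 15.0027 → 15.0 mg (3 s.f., last digit at the 10^-1 place).
7.79 × 0.84 = 6.5436 → 6.5 mg (2 s.f., last digit at the 10^-1 place).
Sum: 21.5463 mg; keep the coarser place, 10^-1.
Result: 21.5 mg.

21.5 mg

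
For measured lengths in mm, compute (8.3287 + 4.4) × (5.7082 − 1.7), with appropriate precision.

51 mm²

8.3287 + 4.4 = 12.7287, limited to 1 d.p. → 3 s.f.; 5.7082 − 1.7 = 4.0082, limited to 1 d.p. → 2 s.f.
Carrying full precision, 12.7287 × 4.0082 = 51.01917534; keep min(3, 2) = 2 s.f.
Rounded to 2 significant figures: 51 mm².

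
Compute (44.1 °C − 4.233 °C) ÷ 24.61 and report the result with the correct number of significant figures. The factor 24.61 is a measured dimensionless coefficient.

1.62 °C

44.1 °C − 4.233 °C = 39.867 °C; the difference is limited to 1 decimal place (3 s.f.).
Carrying full precision, 39.867 ÷ 24.61 = 1.61995123933… °C; 24.61 has 4 s.f., so the result keeps min(3, 4) = 3 s.f.
Rounded to 3 significant figures: 1.62 °C.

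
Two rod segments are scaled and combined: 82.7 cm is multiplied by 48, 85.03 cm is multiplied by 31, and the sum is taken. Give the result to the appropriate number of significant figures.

6.6 × 10^3 cm

82.7 × 48 = 3969.6 → 4.0 × 10^3 cm (2 s.f., last digit at the 10^2 place).
85.03 × 31 = 2635.93 → 2.6 × 10^3 cm (2 s.f., last digit at the 10^2 place).
Sum: 6605.53 cm; keep the coarser place, 10^2.
Result: 6.6 × 10^3 cm.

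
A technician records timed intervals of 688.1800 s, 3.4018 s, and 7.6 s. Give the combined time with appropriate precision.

688.1800 s + 3.4018 s + 7.6 s = 699.1818 s.
Addition/subtraction keeps the fewest decimal places: 688.1800 → 4 decimal places, 3.4018 → 4 decimal places, 7.6 → 1 decimal place; limit is 1.
Rounded to 1 decimal place: 699.2 s.

699.2 s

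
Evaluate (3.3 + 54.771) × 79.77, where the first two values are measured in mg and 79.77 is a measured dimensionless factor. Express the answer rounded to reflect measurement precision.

3.3 mg + 54.771 mg = 58.071 mg; the sum is limited to 1 decimal place (3 s.f.).
Carrying full precision, 58.071 × 79.77 = 4632.32367 mg; 79.77 has 4 s.f., so the result keeps min(3, 4) = 3 s.f.
Rounded to 3 significant figures: 4.63 × 10^3 mg.

4.63 × 10^3 mg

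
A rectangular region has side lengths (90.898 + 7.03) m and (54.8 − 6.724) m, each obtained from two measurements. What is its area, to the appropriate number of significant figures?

90.898 + 7.03 = 97.928, limited to 2 d.p. → 4 s.f.; 54.8 − 6.724 = 48.076, limited to 1 d.p. → 3 s.f.
Carrying full precision, 97.928 × 48.076 = 4707.986528; keep min(4, 3) = 3 s.f.
Rounded to 3 significant figures: 4.71 × 10³ m².

4.71 × 10³ m²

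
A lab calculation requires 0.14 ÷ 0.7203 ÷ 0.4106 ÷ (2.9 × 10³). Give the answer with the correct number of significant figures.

0.14 ÷ 0.7203 ÷ 0.4106 ÷ (2.9 × 10³) = 0.000163229134546…
Multiplication/division keeps the fewest significant figures: 0.14 → 2 s.f., 0.7203 → 4 s.f., 0.4106 → 4 s.f., 2.9 × 10³ → 2 s.f.; limit is 2.
Rounded to 2 significant figures: 1.6 × 10⁻⁴.

1.6 × 10⁻⁴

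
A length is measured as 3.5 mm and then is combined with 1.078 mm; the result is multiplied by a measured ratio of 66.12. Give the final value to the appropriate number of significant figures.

3.0 × 10² mm

3.5 mm + 1.078 mm = 4.578 mm; the sum is limited to 1 decimal place (2 s.f.).
Carrying full precision, 4.578 × 66.12 = 302.69736 mm; 66.12 has 4 s.f., so the result keeps min(2, 4) = 2 s.f.
Rounded to 2 significant figures: 3.0 × 10² mm.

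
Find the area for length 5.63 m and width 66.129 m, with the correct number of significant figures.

area = 5.63 m × 66.129 m = 372.30627 m².
5.63 has 3 significant figures; 66.129 has 5.
Division/multiplication keeps the fewest: 3 significant figures.
Rounded: 372 m².

372 m²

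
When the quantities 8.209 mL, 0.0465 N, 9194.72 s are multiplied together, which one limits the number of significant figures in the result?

0.0465 N

8.209 mL → 4 s.f.; 0.0465 N → 3 s.f.; 9194.72 s → 6 s.f.
The fewest is 3 significant figures, from 0.0465 N.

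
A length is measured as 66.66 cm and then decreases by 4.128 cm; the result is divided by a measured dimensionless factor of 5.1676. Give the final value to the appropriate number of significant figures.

66.66 cm − 4.128 cm = 62.532 cm; the difference is limited to 2 decimal places (4 s.f.).
Carrying full precision, 62.532 ÷ 5.1676 = 12.1007817943… cm; 5.1676 has 5 s.f., so the result keeps min(4, 5) = 4 s.f.
Rounded to 4 significant figures: 12.10 cm.

12.10 cm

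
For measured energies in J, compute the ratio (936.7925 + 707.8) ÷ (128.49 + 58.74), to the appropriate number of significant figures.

936.7925 + 707.8 = 1644.5925, limited to 1 d.p. → 5 s.f.; 128.49 + 58.74 = 187.23, limited to 2 d.p. → 5 s.f.
Carrying full precision, 1644.5925 ÷ 187.23 = 8.78380868451…; keep min(5, 5) = 5 s.f.
Rounded to 5 significant figures: 8.7838.

8.7838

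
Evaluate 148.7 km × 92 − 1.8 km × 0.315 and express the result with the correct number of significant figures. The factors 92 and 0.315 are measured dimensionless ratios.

1.4 × 10^4 km

148.7 × 92 = 13680.4 → 1.4 × 10^4 km (2 s.f., last digit at the 10^3 place).
1.8 × 0.315 = 0.567 → 0.57 km (2 s.f., last digit at the 10^-2 place).
Difference: 13679.833 km; keep the coarser place, 10^3.
Result: 1.4 × 10^4 km.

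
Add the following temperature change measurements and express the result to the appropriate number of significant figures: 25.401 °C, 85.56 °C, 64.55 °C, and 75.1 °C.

250.6 °C

25.401 °C + 85.56 °C + 64.55 °C + 75.1 °C = 250.611 °C.
Addition/subtraction keeps the fewest decimal places: 25.401 → 3 decimal places, 85.56 → 2 decimal places, 64.55 → 2 decimal places, 75.1 → 1 decimal place; limit is 1.
Rounded to 1 decimal place: 250.6 °C.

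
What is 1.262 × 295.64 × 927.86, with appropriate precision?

3.462 × 10^5

1.262 × 295.64 × 927.86 = 346182.413365…
Multiplication/division keeps the fewest significant figures: 1.262 → 4 s.f., 295.64 → 5 s.f., 927.86 → 5 s.f.; limit is 4.
Rounded to 4 significant figures: 3.462 × 10^5.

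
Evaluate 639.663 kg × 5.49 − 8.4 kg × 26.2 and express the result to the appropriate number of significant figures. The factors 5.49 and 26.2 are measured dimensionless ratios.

3.29 × 10³ kg

639.663 × 5.49 = 3511.74987 → 3.51 × 10³ kg (3 s.f., last digit at the 10^1 place).
8.4 × 26.2 = 220.08 → 2.2 × 10² kg (2 s.f., last digit at the 10^1 place).
Difference: 3291.66987 kg; keep the coarser place, 10^1.
Result: 3.29 × 10³ kg.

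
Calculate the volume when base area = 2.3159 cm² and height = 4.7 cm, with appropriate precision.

11 cm³

volume = 2.3159 cm² × 4.7 cm = 10.88473 cm³.
2.3159 has 5 significant figures; 4.7 has 2.
Division/multiplication keeps the fewest: 2 significant figures.
Rounded: 11 cm³.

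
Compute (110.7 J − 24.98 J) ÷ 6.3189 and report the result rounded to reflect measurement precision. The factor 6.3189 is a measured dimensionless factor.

110.7 J − 24.98 J = 85.72 J; the difference is limited to 1 decimal place (3 s.f.).
Carrying full precision, 85.72 ÷ 6.3189 = 13.5656522496… J; 6.3189 has 5 s.f., so the result keeps min(3, 5) = 3 s.f.
Rounded to 3 significant figures: 13.6 J.

13.6 J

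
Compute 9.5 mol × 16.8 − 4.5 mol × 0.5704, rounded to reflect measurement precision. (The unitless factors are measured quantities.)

1.6 × 10² mol

9.5 × 16.8 = 159.6 → 1.6 × 10² mol (2 s.f., last digit at the 10^1 place).
4.5 × 0.5704 = 2.5668 → 2.6 mol (2 s.f., last digit at the 10^-1 place).
Difference: 157.0332 mol; keep the coarser place, 10^1.
Result: 1.6 × 10² mol.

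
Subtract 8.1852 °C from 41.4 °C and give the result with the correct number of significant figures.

41.4 °C − 8.1852 °C = 33.2148 °C.
Addition/subtraction keeps the fewest decimal places: 41.4 → 1 decimal place, 8.1852 → 4 decimal places; limit is 1.
Rounded to 1 decimal place: 33.2 °C.

33.2 °C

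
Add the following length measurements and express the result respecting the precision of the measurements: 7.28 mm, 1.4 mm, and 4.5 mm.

13.2 mm

7.28 mm + 1.4 mm + 4.5 mm = 13.18 mm.
Addition/subtraction keeps the fewest decimal places: 7.28 → 2 decimal places, 1.4 → 1 decimal place, 4.5 → 1 decimal place; limit is 1.
Rounded to 1 decimal place: 13.2 mm.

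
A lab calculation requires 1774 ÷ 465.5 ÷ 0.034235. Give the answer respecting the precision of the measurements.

111.3

1774 ÷ 465.5 ÷ 0.034235 = 111.317539399…
Multiplication/division keeps the fewest significant figures: 1774 → 4 s.f., 465.5 → 4 s.f., 0.034235 → 5 s.f.; limit is 4.
Rounded to 4 significant figures: 111.3.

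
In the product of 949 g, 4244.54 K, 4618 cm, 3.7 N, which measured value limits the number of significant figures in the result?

3.7 N

949 g → 3 s.f.; 4244.54 K → 6 s.f.; 4618 cm → 4 s.f.; 3.7 N → 2 s.f.
The fewest is 2 significant figures, from 3.7 N.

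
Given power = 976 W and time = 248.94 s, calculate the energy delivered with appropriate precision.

2.43 × 10^5 J

energy delivered = 976 W × 248.94 s = 242965.44 J.
976 has 3 significant figures; 248.94 has 5.
Division/multiplication keeps the fewest: 3 significant figures.
Rounded: 2.43 × 10^5 J.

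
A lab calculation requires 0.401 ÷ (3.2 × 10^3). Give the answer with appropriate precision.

0.401 ÷ (3.2 × 10^3) = 0.0001253125
Multiplication/division keeps the fewest significant figures: 0.401 → 3 s.f., 3.2 × 10^3 → 2 s.f.; limit is 2.
Rounded to 2 significant figures: 1.3 × 10^-4.

1.3 × 10^-4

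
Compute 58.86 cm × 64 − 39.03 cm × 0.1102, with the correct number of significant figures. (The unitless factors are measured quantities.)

3.8 × 10^3 cm

58.86 × 64 = 3767.04 → 3.8 × 10^3 cm (2 s.f., last digit at the 10^2 place).
39.03 × 0.1102 = 4.301106 → 4.301 cm (4 s.f., last digit at the 10^-3 place).
Difference: 3762.738894 cm; keep the coarser place, 10^2.
Result: 3.8 × 10^3 cm.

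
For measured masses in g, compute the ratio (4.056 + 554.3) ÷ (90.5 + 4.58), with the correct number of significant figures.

5.87

4.056 + 554.3 = 558.356, limited to 1 d.p. → 4 s.f.; 90.5 + 4.58 = 95.08, limited to 1 d.p. → 3 s.f.
Carrying full precision, 558.356 ÷ 95.08 = 5.8724863273…; keep min(4, 3) = 3 s.f.
Rounded to 3 significant figures: 5.87.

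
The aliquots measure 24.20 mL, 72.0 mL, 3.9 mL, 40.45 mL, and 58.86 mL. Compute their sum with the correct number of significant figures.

24.20 mL + 72.0 mL + 3.9 mL + 40.45 mL + 58.86 mL = 199.41 mL.
Addition/subtraction keeps the fewest decimal places: 24.20 → 2 decimal places, 72.0 → 1 decimal place, 3.9 → 1 decimal place, 40.45 → 2 decimal places, 58.86 → 2 decimal places; limit is 1.
Rounded to 1 decimal place: 199.4 mL.

199.4 mL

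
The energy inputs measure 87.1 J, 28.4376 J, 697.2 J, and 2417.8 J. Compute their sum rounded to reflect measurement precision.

3230.5 J

87.1 J + 28.4376 J + 697.2 J + 2417.8 J = 3230.5376 J.
Addition/subtraction keeps the fewest decimal places: 87.1 → 1 decimal place, 28.4376 → 4 decimal places, 697.2 → 1 decimal place, 2417.8 → 1 decimal place; limit is 1.
Rounded to 1 decimal place: 3230.5 J.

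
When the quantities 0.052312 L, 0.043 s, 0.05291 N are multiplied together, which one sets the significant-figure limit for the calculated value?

0.052312 L → 5 s.f.; 0.043 s → 2 s.f.; 0.05291 N → 4 s.f.
The fewest is 2 significant figures, from 0.043 s.

0.043 s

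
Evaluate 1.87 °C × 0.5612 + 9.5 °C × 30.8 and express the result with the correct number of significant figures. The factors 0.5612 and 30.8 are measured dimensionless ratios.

2.9 × 10² °C

1.87 × 0.5612 = 1.049444 → 1.05 °C (3 s.f., last digit at the 10^-2 place).
9.5 × 30.8 = 292.6 → 2.9 × 10² °C (2 s.f., last digit at the 10^1 place).
Sum: 293.649444 °C; keep the coarser place, 10^1.
Result: 2.9 × 10² °C.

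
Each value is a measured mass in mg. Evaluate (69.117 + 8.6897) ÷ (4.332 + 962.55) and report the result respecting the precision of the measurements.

69.117 + 8.6897 = 77.8067, limited to 3 d.p. → 5 s.f.; 4.332 + 962.55 = 966.882, limited to 2 d.p. → 5 s.f.
Carrying full precision, 77.8067 ÷ 966.882 = 0.080471763876…; keep min(5, 5) = 5 s.f.
Rounded to 5 significant figures: 8.0472 × 10^-2.

8.0472 × 10^-2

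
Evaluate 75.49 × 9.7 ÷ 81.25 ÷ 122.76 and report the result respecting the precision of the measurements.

0.073

75.49 × 9.7 ÷ 81.25 ÷ 122.76 = 0.0734143419305…
Multiplication/division keeps the fewest significant figures: 75.49 → 4 s.f., 9.7 → 2 s.f., 81.25 → 4 s.f., 122.76 → 5 s.f.; limit is 2.
Rounded to 2 significant figures: 0.073.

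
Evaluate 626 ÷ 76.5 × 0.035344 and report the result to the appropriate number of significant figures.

626 ÷ 76.5 × 0.035344 = 0.289220183007…
Multiplication/division keeps the fewest significant figures: 626 → 3 s.f., 76.5 → 3 s.f., 0.035344 → 5 s.f.; limit is 3.
Rounded to 3 significant figures: 0.289.

0.289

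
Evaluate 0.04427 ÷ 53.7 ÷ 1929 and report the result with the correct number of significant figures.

0.04427 ÷ 53.7 ÷ 1929 = 4.27368992145 × 10^-7…
Multiplication/division keeps the fewest significant figures: 0.04427 → 4 s.f., 53.7 → 3 s.f., 1929 → 4 s.f.; limit is 3.
Rounded to 3 significant figures: 4.27 × 10^-7.

4.27 × 10^-7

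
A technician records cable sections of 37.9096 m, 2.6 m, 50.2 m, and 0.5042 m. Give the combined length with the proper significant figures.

91.2 m

37.9096 m + 2.6 m + 50.2 m + 0.5042 m = 91.2138 m.
Addition/subtraction keeps the fewest decimal places: 37.9096 → 4 decimal places, 2.6 → 1 decimal place, 50.2 → 1 decimal place, 0.5042 → 4 decimal places; limit is 1.
Rounded to 1 decimal place: 91.2 m.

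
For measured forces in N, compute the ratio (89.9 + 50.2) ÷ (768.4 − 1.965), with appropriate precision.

89.9 + 50.2 = 140.1, limited to 1 d.p. → 4 s.f.; 768.4 − 1.965 = 766.435, limited to 1 d.p. → 4 s.f.
Carrying full precision, 140.1 ÷ 766.435 = 0.182794366124…; keep min(4, 4) = 4 s.f.
Rounded to 4 significant figures: 0.1828.

0.1828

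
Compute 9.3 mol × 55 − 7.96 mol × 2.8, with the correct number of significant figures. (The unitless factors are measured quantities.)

4.9 × 10² mol

9.3 × 55 = 511.5 → 5.1 × 10² mol (2 s.f., last digit at the 10^1 place).
7.96 × 2.8 = 22.288 → 22 mol (2 s.f., last digit at the 10^0 place).
Difference: 489.212 mol; keep the coarser place, 10^1.
Result: 4.9 × 10² mol.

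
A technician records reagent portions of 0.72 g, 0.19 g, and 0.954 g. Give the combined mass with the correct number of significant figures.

0.72 g + 0.19 g + 0.954 g = 1.864 g.
Addition/subtraction keeps the fewest decimal places: 0.72 → 2 decimal places, 0.19 → 2 decimal places, 0.954 → 3 decimal places; limit is 2.
Rounded to 2 decimal places: 1.86 g.

1.86 g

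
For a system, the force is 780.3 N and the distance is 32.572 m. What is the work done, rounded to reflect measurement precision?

work done = 780.3 N × 32.572 m = 25415.9316 J.
780.3 has 4 significant figures; 32.572 has 5.
Division/multiplication keeps the fewest: 4 significant figures.
Rounded: 2.542 × 10^4 J.

2.542 × 10^4 J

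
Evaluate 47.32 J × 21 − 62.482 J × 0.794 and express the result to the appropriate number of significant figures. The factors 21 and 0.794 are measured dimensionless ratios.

9.4 × 10² J

47.32 × 21 = 993.72 → 9.9 × 10² J (2 s.f., last digit at the 10^1 place).
62.482 × 0.794 = 49.610708 → 49.6 J (3 s.f., last digit at the 10^-1 place).
Difference: 944.109292 J; keep the coarser place, 10^1.
Result: 9.4 × 10² J.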